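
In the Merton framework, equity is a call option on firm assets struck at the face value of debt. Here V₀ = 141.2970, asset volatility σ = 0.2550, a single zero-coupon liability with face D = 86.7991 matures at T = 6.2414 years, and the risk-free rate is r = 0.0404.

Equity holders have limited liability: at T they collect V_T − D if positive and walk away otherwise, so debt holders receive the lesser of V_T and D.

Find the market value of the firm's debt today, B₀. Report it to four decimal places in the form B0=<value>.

B0=63.7991

d₁ = [ln(V₀/D) + (r + σ²/2)T] / (σ√T)
   = [ln(141.2970/86.7991) + (0.0404 + 0.5·0.2550²)·6.2414] / (0.2550·√6.2414)
   = [0.487268 + 0.455076] / 0.637061 = 1.479205
d₂ = d₁ − σ√T = 1.479205 − 0.637061 = 0.842143
N(d₁) = 0.930457,  N(d₂) = 0.800146,  e^(−rT) = 0.777126
E₀ = V₀·N(d₁) − D·e^(−rT)·N(d₂)
   = 141.2970·0.930457 − 86.7991·0.777126·0.800146 = 77.497869
B₀ = V₀ − E₀ = 141.2970 − 77.497869 = 63.799131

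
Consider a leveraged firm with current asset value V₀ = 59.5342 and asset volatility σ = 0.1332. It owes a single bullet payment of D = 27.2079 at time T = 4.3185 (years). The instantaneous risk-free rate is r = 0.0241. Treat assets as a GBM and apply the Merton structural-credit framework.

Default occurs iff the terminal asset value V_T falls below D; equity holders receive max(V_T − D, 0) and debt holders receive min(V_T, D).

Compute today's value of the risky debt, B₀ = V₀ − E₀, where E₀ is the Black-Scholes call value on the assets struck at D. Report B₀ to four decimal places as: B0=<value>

d₁ = [ln(V₀/D) + (r + σ²/2)T] / (σ√T)
   = [ln(59.5342/27.2079) + (0.0241 + 0.5·0.1332²)·4.3185] / (0.1332·√4.3185)
   = [0.783044 + 0.142386] / 0.276803 = 3.343279
d₂ = d₁ − σ√T = 3.343279 − 0.276803 = 3.066476
N(d₁) = 0.999586,  N(d₂) = 0.998917,  e^(−rT) = 0.901157
E₀ = V₀·N(d₁) − D·e^(−rT)·N(d₂)
   = 59.5342·0.999586 − 27.2079·0.901157·0.998917 = 35.017520
B₀ = V₀ − E₀ = 59.5342 − 35.017520 = 24.516680

B0=24.5167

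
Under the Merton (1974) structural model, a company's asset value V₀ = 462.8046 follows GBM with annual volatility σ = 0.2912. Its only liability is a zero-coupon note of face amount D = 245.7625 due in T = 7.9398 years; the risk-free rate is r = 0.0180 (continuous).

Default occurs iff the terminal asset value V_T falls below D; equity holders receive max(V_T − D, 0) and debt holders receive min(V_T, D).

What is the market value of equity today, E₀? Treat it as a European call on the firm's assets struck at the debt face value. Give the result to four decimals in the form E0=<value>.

E0=272.3455

d₁ = [ln(V₀/D) + (r + σ²/2)T] / (σ√T)
   = [ln(462.8046/245.7625) + (0.0180 + 0.5·0.2912²)·7.9398] / (0.2912·√7.9398)
   = [0.632939 + 0.479554] / 0.820533 = 1.355817
d₂ = d₁ − σ√T = 1.355817 − 0.820533 = 0.535284
N(d₁) = 0.912421,  N(d₂) = 0.703773,  e^(−rT) = 0.866827
E₀ = V₀·N(d₁) − D·e^(−rT)·N(d₂)
   = 462.8046·0.912421 − 245.7625·0.866827·0.703773 = 272.345540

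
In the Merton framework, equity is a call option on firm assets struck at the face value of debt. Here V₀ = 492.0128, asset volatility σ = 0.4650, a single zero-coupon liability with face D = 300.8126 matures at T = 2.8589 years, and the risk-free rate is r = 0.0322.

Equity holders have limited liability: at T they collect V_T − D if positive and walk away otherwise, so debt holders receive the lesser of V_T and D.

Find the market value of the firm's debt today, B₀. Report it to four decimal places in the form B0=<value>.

B0=237.6618

d₁ = [ln(V₀/D) + (r + σ²/2)T] / (σ√T)
   = [ln(492.0128/300.8126) + (0.0322 + 0.5·0.4650²)·2.8589] / (0.4650·√2.8589)
   = [0.492017 + 0.401139] / 0.786235 = 1.135992
d₂ = d₁ − σ√T = 1.135992 − 0.786235 = 0.349757
N(d₁) = 0.872020,  N(d₂) = 0.636739,  e^(−rT) = 0.912054
E₀ = V₀·N(d₁) − D·e^(−rT)·N(d₂)
   = 492.0128·0.872020 − 300.8126·0.912054·0.636739 = 254.350980
B₀ = V₀ − E₀ = 492.0128 − 254.350980 = 237.661820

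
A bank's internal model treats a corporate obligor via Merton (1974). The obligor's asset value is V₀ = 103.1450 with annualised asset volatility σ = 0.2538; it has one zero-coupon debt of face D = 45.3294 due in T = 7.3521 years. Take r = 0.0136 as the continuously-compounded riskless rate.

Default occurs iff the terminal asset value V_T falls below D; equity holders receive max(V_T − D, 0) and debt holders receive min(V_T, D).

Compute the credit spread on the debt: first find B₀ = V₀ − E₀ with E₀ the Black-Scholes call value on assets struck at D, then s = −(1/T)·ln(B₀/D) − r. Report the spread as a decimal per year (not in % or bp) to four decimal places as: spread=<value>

spread=0.0061

d₁ = [ln(V₀/D) + (r + σ²/2)T] / (σ√T)
   = [ln(103.1450/45.3294) + (0.0136 + 0.5·0.2538²)·7.3521] / (0.2538·√7.3521)
   = [0.822180 + 0.336779] / 0.688173 = 1.684111
d₂ = d₁ − σ√T = 1.684111 − 0.688173 = 0.995939
N(d₁) = 0.953920,  N(d₂) = 0.840360,  e^(−rT) = 0.904848
E₀ = V₀·N(d₁) − D·e^(−rT)·N(d₂)
   = 103.1450·0.953920 − 45.3294·0.904848·0.840360 = 63.923689
B₀ = V₀ − E₀ = 103.1450 − 63.923689 = 39.221311
spread = −(1/T)·ln(B₀/D) − r = −(1/7.3521)·ln(39.221311/45.3294) − 0.0136 = 0.00608629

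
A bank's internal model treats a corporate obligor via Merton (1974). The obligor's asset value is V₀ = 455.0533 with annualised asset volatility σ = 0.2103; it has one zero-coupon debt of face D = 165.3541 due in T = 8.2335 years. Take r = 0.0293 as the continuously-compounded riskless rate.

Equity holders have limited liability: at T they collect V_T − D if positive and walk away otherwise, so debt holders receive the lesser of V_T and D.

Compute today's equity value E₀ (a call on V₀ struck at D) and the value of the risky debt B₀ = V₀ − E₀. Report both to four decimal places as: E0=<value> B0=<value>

d₁ = [ln(V₀/D) + (r + σ²/2)T] / (σ√T)
   = [ln(455.0533/165.3541) + (0.0293 + 0.5·0.2103²)·8.2335] / (0.2103·√8.2335)
   = [1.012325 + 0.423309] / 0.603436 = 2.379098
d₂ = d₁ − σ√T = 2.379098 − 0.603436 = 1.775662
N(d₁) = 0.991322,  N(d₂) = 0.962106,  e^(−rT) = 0.785652
E₀ = V₀·N(d₁) − D·e^(−rT)·N(d₂)
   = 455.0533·0.991322 − 165.3541·0.785652·0.962106 = 326.116694
B₀ = V₀ − E₀ = 455.0533 − 326.116694 = 128.936606

E0=326.1167 B0=128.9366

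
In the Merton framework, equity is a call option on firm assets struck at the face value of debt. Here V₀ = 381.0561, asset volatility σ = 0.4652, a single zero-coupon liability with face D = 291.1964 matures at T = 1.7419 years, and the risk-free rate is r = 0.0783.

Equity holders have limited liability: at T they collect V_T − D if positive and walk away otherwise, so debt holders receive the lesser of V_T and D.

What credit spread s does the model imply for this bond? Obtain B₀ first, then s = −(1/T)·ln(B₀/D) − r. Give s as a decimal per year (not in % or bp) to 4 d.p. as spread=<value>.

d₁ = [ln(V₀/D) + (r + σ²/2)T] / (σ√T)
   = [ln(381.0561/291.1964) + (0.0783 + 0.5·0.4652²)·1.7419] / (0.4652·√1.7419)
   = [0.268949 + 0.324874] / 0.613976 = 0.967176
d₂ = d₁ − σ√T = 0.967176 − 0.613976 = 0.353200
N(d₁) = 0.833272,  N(d₂) = 0.638031,  e^(−rT) = 0.872502
E₀ = V₀·N(d₁) − D·e^(−rT)·N(d₂)
   = 381.0561·0.833272 − 291.1964·0.872502·0.638031 = 155.419313
B₀ = V₀ − E₀ = 381.0561 − 155.419313 = 225.636787
spread = −(1/T)·ln(B₀/D) − r = −(1/1.7419)·ln(225.636787/291.1964) − 0.0783 = 0.06813285

spread=0.0681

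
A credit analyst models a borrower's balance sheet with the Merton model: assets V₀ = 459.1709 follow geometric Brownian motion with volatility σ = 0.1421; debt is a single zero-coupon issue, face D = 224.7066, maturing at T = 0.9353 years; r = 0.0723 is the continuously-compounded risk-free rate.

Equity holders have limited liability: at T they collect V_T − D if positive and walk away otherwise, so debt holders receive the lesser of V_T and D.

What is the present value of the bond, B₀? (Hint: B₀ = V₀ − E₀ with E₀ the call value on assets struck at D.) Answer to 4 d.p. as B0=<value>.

d₁ = [ln(V₀/D) + (r + σ²/2)T] / (σ√T)
   = [ln(459.1709/224.7066) + (0.0723 + 0.5·0.1421²)·0.9353] / (0.1421·√0.9353)
   = [0.714627 + 0.077065] / 0.137426 = 5.760853
d₂ = d₁ − σ√T = 5.760853 − 0.137426 = 5.623426
N(d₁) = 1.000000,  N(d₂) = 1.000000,  e^(−rT) = 0.934614
E₀ = V₀·N(d₁) − D·e^(−rT)·N(d₂)
   = 459.1709·1.000000 − 224.7066·0.934614·1.000000 = 249.157075
B₀ = V₀ − E₀ = 459.1709 − 249.157075 = 210.013825

B0=210.0138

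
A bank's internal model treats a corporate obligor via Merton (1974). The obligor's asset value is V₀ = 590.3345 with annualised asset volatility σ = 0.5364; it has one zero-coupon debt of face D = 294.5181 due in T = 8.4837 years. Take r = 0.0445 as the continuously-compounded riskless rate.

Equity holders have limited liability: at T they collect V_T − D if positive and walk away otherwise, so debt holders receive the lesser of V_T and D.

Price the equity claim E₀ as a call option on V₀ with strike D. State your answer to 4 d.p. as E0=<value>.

E0=455.0251

d₁ = [ln(V₀/D) + (r + σ²/2)T] / (σ√T)
   = [ln(590.3345/294.5181) + (0.0445 + 0.5·0.5364²)·8.4837] / (0.5364·√8.4837)
   = [0.695349 + 1.598011] / 1.562361 = 1.467881
d₂ = d₁ − σ√T = 1.467881 − 1.562361 = -0.094480
N(d₁) = 0.928932,  N(d₂) = 0.462364,  e^(−rT) = 0.685556
E₀ = V₀·N(d₁) − D·e^(−rT)·N(d₂)
   = 590.3345·0.928932 − 294.5181·0.685556·0.462364 = 455.025135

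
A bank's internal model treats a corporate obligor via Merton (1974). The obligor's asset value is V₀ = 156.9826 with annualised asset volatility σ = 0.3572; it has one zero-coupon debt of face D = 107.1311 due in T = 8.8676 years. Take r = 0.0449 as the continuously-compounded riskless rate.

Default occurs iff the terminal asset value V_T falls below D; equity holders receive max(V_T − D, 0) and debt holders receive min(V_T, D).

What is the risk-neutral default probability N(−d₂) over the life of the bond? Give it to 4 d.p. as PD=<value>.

d₁ = [ln(V₀/D) + (r + σ²/2)T] / (σ√T)
   = [ln(156.9826/107.1311) + (0.0449 + 0.5·0.3572²)·8.8676] / (0.3572·√8.8676)
   = [0.382082 + 0.963872] / 1.063689 = 1.265364
d₂ = d₁ − σ√T = 1.265364 − 1.063689 = 0.201676
risk-neutral PD = N(−d₂) = N(-0.201676) = 0.420085

PD=0.4201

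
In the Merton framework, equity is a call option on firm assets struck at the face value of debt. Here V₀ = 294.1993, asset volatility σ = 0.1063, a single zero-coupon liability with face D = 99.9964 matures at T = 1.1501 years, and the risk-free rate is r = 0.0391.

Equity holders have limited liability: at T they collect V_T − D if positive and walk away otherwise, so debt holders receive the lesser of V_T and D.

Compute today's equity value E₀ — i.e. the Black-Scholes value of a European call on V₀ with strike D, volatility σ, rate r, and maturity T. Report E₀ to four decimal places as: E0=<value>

E0=198.6000

d₁ = [ln(V₀/D) + (r + σ²/2)T] / (σ√T)
   = [ln(294.1993/99.9964) + (0.0391 + 0.5·0.1063²)·1.1501] / (0.1063·√1.1501)
   = [1.079123 + 0.051467] / 0.113999 = 9.917543
d₂ = d₁ − σ√T = 9.917543 − 0.113999 = 9.803544
N(d₁) = 1.000000,  N(d₂) = 1.000000,  e^(−rT) = 0.956027
E₀ = V₀·N(d₁) − D·e^(−rT)·N(d₂)
   = 294.1993·1.000000 − 99.9964·0.956027·1.000000 = 198.600021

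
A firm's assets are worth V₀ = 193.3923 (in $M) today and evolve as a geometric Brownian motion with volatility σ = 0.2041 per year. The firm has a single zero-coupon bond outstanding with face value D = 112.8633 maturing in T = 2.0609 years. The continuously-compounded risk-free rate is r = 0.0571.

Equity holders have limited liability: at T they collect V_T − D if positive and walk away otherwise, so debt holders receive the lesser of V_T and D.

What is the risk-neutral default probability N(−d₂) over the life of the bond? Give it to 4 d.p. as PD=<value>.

d₁ = [ln(V₀/D) + (r + σ²/2)T] / (σ√T)
   = [ln(193.3923/112.8633) + (0.0571 + 0.5·0.2041²)·2.0609] / (0.2041·√2.0609)
   = [0.538543 + 0.160603] / 0.293003 = 2.386143
d₂ = d₁ − σ√T = 2.386143 − 0.293003 = 2.093140
risk-neutral PD = N(−d₂) = N(-2.093140) = 0.018168

PD=0.0182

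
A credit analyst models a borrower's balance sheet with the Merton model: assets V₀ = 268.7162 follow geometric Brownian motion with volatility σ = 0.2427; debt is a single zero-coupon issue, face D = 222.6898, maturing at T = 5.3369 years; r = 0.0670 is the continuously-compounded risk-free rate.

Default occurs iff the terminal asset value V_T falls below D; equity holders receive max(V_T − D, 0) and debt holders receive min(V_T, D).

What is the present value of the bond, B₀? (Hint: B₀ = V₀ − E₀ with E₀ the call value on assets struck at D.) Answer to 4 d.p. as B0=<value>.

d₁ = [ln(V₀/D) + (r + σ²/2)T] / (σ√T)
   = [ln(268.7162/222.6898) + (0.0670 + 0.5·0.2427²)·5.3369] / (0.2427·√5.3369)
   = [0.187876 + 0.514753] / 0.560679 = 1.253175
d₂ = d₁ − σ√T = 1.253175 − 0.560679 = 0.692496
N(d₁) = 0.894929,  N(d₂) = 0.755687,  e^(−rT) = 0.699372
E₀ = V₀·N(d₁) − D·e^(−rT)·N(d₂)
   = 268.7162·0.894929 − 222.6898·0.699372·0.755687 = 122.788919
B₀ = V₀ − E₀ = 268.7162 − 122.788919 = 145.927281

B0=145.9273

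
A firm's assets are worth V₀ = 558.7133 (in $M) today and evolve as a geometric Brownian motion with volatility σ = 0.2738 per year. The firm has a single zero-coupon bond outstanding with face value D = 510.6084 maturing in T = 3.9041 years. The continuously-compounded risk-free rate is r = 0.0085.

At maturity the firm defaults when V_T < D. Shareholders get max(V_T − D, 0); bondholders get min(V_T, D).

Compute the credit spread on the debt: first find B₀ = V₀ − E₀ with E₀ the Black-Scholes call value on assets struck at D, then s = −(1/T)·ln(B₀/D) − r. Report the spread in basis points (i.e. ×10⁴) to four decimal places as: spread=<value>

spread=469.1144

d₁ = [ln(V₀/D) + (r + σ²/2)T] / (σ√T)
   = [ln(558.7133/510.6084) + (0.0085 + 0.5·0.2738²)·3.9041] / (0.2738·√3.9041)
   = [0.090034 + 0.179523] / 0.540996 = 0.498260
d₂ = d₁ − σ√T = 0.498260 − 0.540996 = -0.042736
N(d₁) = 0.690850,  N(d₂) = 0.482956,  e^(−rT) = 0.967360
E₀ = V₀·N(d₁) − D·e^(−rT)·N(d₂)
   = 558.7133·0.690850 − 510.6084·0.967360·0.482956 = 147.434576
B₀ = V₀ − E₀ = 558.7133 − 147.434576 = 411.278724
spread = −(1/T)·ln(B₀/D) − r = −(1/3.9041)·ln(411.278724/510.6084) − 0.0085 = 0.04691144
in basis points: 0.04691144 × 10⁴ = 469.1144 bp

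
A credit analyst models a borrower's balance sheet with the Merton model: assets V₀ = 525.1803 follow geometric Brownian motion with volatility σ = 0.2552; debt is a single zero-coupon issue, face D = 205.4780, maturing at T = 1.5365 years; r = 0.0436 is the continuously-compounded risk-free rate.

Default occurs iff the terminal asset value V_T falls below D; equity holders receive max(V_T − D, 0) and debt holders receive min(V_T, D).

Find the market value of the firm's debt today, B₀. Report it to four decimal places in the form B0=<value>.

d₁ = [ln(V₀/D) + (r + σ²/2)T] / (σ√T)
   = [ln(525.1803/205.4780) + (0.0436 + 0.5·0.2552²)·1.5365] / (0.2552·√1.5365)
   = [0.938403 + 0.117025] / 0.316335 = 3.336427
d₂ = d₁ − σ√T = 3.336427 − 0.316335 = 3.020092
N(d₁) = 0.999576,  N(d₂) = 0.998737,  e^(−rT) = 0.935203
E₀ = V₀·N(d₁) − D·e^(−rT)·N(d₂)
   = 525.1803·0.999576 − 205.4780·0.935203·0.998737 = 333.036563
B₀ = V₀ − E₀ = 525.1803 − 333.036563 = 192.143737

B0=192.1437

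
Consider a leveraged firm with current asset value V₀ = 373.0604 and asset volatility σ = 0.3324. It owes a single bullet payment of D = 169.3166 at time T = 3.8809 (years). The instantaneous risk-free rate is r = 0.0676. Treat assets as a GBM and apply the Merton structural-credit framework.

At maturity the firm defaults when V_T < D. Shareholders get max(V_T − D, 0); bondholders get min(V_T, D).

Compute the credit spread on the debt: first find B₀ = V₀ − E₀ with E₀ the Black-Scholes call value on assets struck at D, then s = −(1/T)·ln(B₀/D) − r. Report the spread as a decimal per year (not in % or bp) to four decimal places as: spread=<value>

spread=0.0064

d₁ = [ln(V₀/D) + (r + σ²/2)T] / (σ√T)
   = [ln(373.0604/169.3166) + (0.0676 + 0.5·0.3324²)·3.8809] / (0.3324·√3.8809)
   = [0.789970 + 0.476749] / 0.654828 = 1.934430
d₂ = d₁ − σ√T = 1.934430 − 0.654828 = 1.279602
N(d₁) = 0.973470,  N(d₂) = 0.899657,  e^(−rT) = 0.769243
E₀ = V₀·N(d₁) − D·e^(−rT)·N(d₂)
   = 373.0604·0.973470 − 169.3166·0.769243·0.899657 = 245.986681
B₀ = V₀ − E₀ = 373.0604 − 245.986681 = 127.073719
spread = −(1/T)·ln(B₀/D) − r = −(1/3.8809)·ln(127.073719/169.3166) − 0.0676 = 0.00635268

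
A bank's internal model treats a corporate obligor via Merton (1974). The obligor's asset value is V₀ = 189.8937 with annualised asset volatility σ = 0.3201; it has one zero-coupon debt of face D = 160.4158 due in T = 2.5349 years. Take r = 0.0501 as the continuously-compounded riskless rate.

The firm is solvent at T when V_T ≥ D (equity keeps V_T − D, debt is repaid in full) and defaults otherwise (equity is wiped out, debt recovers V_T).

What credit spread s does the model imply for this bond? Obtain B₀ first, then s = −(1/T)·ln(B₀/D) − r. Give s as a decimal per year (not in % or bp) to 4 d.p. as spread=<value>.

d₁ = [ln(V₀/D) + (r + σ²/2)T] / (σ√T)
   = [ln(189.8937/160.4158) + (0.0501 + 0.5·0.3201²)·2.5349] / (0.3201·√2.5349)
   = [0.168695 + 0.256866] / 0.509643 = 0.835019
d₂ = d₁ − σ√T = 0.835019 − 0.509643 = 0.325376
N(d₁) = 0.798147,  N(d₂) = 0.627552,  e^(−rT) = 0.880735
E₀ = V₀·N(d₁) − D·e^(−rT)·N(d₂)
   = 189.8937·0.798147 − 160.4158·0.880735·0.627552 = 62.900092
B₀ = V₀ − E₀ = 189.8937 − 62.900092 = 126.993608
spread = −(1/T)·ln(B₀/D) − r = −(1/2.5349)·ln(126.993608/160.4158) − 0.0501 = 0.04206633

spread=0.0421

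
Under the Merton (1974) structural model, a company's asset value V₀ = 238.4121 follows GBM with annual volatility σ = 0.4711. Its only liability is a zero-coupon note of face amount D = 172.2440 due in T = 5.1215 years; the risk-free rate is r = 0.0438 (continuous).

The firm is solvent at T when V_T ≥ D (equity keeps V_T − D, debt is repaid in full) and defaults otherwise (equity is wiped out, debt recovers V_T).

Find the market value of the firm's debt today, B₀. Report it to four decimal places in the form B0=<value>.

B0=102.9435

d₁ = [ln(V₀/D) + (r + σ²/2)T] / (σ√T)
   = [ln(238.4121/172.2440) + (0.0438 + 0.5·0.4711²)·5.1215] / (0.4711·√5.1215)
   = [0.325089 + 0.792642] / 1.066134 = 1.048397
d₂ = d₁ − σ√T = 1.048397 − 1.066134 = -0.017737
N(d₁) = 0.852772,  N(d₂) = 0.492924,  e^(−rT) = 0.799058
E₀ = V₀·N(d₁) − D·e^(−rT)·N(d₂)
   = 238.4121·0.852772 − 172.2440·0.799058·0.492924 = 135.468550
B₀ = V₀ − E₀ = 238.4121 − 135.468550 = 102.943550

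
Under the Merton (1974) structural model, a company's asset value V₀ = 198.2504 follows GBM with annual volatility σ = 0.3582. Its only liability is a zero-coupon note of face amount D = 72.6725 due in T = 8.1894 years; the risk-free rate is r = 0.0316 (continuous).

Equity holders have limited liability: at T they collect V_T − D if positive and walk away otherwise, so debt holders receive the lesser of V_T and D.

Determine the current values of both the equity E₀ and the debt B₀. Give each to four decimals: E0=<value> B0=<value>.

d₁ = [ln(V₀/D) + (r + σ²/2)T] / (σ√T)
   = [ln(198.2504/72.6725) + (0.0316 + 0.5·0.3582²)·8.1894] / (0.3582·√8.1894)
   = [1.003568 + 0.784165] / 1.025066 = 1.744018
d₂ = d₁ − σ√T = 1.744018 − 1.025066 = 0.718952
N(d₁) = 0.959422,  N(d₂) = 0.763915,  e^(−rT) = 0.771989
E₀ = V₀·N(d₁) − D·e^(−rT)·N(d₂)
   = 198.2504·0.959422 − 72.6725·0.771989·0.763915 = 147.348366
B₀ = V₀ − E₀ = 198.2504 − 147.348366 = 50.902034

E0=147.3484 B0=50.9020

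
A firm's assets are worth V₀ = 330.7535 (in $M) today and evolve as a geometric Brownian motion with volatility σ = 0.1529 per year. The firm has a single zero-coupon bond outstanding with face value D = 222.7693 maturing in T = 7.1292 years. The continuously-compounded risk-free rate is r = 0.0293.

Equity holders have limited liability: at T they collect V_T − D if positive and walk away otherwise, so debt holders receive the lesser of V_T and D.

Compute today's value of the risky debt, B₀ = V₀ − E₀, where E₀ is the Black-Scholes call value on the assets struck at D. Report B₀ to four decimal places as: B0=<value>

B0=177.7571

d₁ = [ln(V₀/D) + (r + σ²/2)T] / (σ√T)
   = [ln(330.7535/222.7693) + (0.0293 + 0.5·0.1529²)·7.1292] / (0.1529·√7.1292)
   = [0.395237 + 0.292220] / 0.408252 = 1.683905
d₂ = d₁ − σ√T = 1.683905 − 0.408252 = 1.275653
N(d₁) = 0.953900,  N(d₂) = 0.898961,  e^(−rT) = 0.811488
E₀ = V₀·N(d₁) − D·e^(−rT)·N(d₂)
   = 330.7535·0.953900 − 222.7693·0.811488·0.898961 = 152.996418
B₀ = V₀ − E₀ = 330.7535 − 152.996418 = 177.757082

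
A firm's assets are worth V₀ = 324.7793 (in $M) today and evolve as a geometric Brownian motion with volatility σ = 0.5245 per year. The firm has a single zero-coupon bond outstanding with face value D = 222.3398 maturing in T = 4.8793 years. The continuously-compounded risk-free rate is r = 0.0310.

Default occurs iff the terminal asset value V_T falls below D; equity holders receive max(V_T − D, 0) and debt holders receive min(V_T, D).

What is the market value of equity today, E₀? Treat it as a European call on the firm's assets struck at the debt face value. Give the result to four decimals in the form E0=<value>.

d₁ = [ln(V₀/D) + (r + σ²/2)T] / (σ√T)
   = [ln(324.7793/222.3398) + (0.0310 + 0.5·0.5245²)·4.8793] / (0.5245·√4.8793)
   = [0.378939 + 0.822407] / 1.158575 = 1.036916
d₂ = d₁ − σ√T = 1.036916 − 1.158575 = -0.121659
N(d₁) = 0.850113,  N(d₂) = 0.451585,  e^(−rT) = 0.859626
E₀ = V₀·N(d₁) − D·e^(−rT)·N(d₂)
   = 324.7793·0.850113 − 222.3398·0.859626·0.451585 = 189.788064

E0=189.7881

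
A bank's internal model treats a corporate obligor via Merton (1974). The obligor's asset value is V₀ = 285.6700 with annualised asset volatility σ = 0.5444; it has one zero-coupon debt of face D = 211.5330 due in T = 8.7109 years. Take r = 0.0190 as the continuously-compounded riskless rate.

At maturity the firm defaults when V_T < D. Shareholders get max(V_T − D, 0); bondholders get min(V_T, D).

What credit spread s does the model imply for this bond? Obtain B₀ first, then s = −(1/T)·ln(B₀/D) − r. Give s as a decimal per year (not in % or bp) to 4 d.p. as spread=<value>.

spread=0.0746

d₁ = [ln(V₀/D) + (r + σ²/2)T] / (σ√T)
   = [ln(285.6700/211.5330) + (0.0190 + 0.5·0.5444²)·8.7109] / (0.5444·√8.7109)
   = [0.300456 + 1.456338] / 1.606755 = 1.093380
d₂ = d₁ − σ√T = 1.093380 − 1.606755 = -0.513375
N(d₁) = 0.862887,  N(d₂) = 0.303845,  e^(−rT) = 0.847464
E₀ = V₀·N(d₁) − D·e^(−rT)·N(d₂)
   = 285.6700·0.862887 − 211.5330·0.847464·0.303845 = 192.031617
B₀ = V₀ − E₀ = 285.6700 − 192.031617 = 93.638383
spread = −(1/T)·ln(B₀/D) − r = −(1/8.7109)·ln(93.638383/211.5330) − 0.0190 = 0.07455413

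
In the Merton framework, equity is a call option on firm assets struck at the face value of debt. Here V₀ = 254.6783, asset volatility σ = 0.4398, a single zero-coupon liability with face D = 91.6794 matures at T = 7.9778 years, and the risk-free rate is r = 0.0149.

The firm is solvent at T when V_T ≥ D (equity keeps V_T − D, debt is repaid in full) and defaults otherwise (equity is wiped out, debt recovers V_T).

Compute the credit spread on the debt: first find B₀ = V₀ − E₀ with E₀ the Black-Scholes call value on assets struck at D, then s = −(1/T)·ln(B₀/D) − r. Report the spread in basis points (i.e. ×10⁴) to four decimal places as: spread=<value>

spread=263.5940

d₁ = [ln(V₀/D) + (r + σ²/2)T] / (σ√T)
   = [ln(254.6783/91.6794) + (0.0149 + 0.5·0.4398²)·7.9778] / (0.4398·√7.9778)
   = [1.021703 + 0.890418] / 1.242215 = 1.539284
d₂ = d₁ − σ√T = 1.539284 − 1.242215 = 0.297069
N(d₁) = 0.938133,  N(d₂) = 0.616793,  e^(−rT) = 0.887924
E₀ = V₀·N(d₁) − D·e^(−rT)·N(d₂)
   = 254.6783·0.938133 − 91.6794·0.887924·0.616793 = 188.712367
B₀ = V₀ − E₀ = 254.6783 − 188.712367 = 65.965933
spread = −(1/T)·ln(B₀/D) − r = −(1/7.9778)·ln(65.965933/91.6794) − 0.0149 = 0.02635940
in basis points: 0.02635940 × 10⁴ = 263.5940 bp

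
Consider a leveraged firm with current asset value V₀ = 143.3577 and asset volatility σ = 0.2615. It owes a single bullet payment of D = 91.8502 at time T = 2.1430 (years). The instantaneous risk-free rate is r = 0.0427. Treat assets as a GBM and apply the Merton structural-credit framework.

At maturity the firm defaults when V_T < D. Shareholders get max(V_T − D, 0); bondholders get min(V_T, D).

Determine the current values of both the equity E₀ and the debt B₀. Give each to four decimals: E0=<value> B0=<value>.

E0=61.0515 B0=82.3062

d₁ = [ln(V₀/D) + (r + σ²/2)T] / (σ√T)
   = [ln(143.3577/91.8502) + (0.0427 + 0.5·0.2615²)·2.1430] / (0.2615·√2.1430)
   = [0.445184 + 0.164778] / 0.382810 = 1.593381
d₂ = d₁ − σ√T = 1.593381 − 0.382810 = 1.210572
N(d₁) = 0.944463,  N(d₂) = 0.886970,  e^(−rT) = 0.912556
E₀ = V₀·N(d₁) − D·e^(−rT)·N(d₂)
   = 143.3577·0.944463 − 91.8502·0.912556·0.886970 = 61.051546
B₀ = V₀ − E₀ = 143.3577 − 61.051546 = 82.306154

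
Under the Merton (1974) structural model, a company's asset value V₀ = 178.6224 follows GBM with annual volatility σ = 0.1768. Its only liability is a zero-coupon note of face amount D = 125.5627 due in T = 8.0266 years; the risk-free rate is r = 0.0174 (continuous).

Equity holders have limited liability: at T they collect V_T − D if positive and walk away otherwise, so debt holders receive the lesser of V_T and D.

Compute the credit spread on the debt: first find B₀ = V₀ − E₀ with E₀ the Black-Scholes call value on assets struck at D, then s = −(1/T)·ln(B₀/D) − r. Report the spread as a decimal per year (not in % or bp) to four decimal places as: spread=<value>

d₁ = [ln(V₀/D) + (r + σ²/2)T] / (σ√T)
   = [ln(178.6224/125.5627) + (0.0174 + 0.5·0.1768²)·8.0266] / (0.1768·√8.0266)
   = [0.352469 + 0.265112] / 0.500897 = 1.232950
d₂ = d₁ − σ√T = 1.232950 − 0.500897 = 0.732053
N(d₁) = 0.891203,  N(d₂) = 0.767932,  e^(−rT) = 0.869651
E₀ = V₀·N(d₁) − D·e^(−rT)·N(d₂)
   = 178.6224·0.891203 − 125.5627·0.869651·0.767932 = 75.333848
B₀ = V₀ − E₀ = 178.6224 − 75.333848 = 103.288552
spread = −(1/T)·ln(B₀/D) − r = −(1/8.0266)·ln(103.288552/125.5627) − 0.0174 = 0.00692894

spread=0.0069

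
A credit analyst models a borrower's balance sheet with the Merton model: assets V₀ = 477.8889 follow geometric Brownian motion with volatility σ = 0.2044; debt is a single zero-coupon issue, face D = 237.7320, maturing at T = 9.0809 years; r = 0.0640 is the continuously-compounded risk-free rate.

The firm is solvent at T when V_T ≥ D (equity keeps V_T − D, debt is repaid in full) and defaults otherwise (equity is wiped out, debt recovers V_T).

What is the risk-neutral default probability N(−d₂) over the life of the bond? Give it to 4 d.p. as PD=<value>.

PD=0.0384

d₁ = [ln(V₀/D) + (r + σ²/2)T] / (σ√T)
   = [ln(477.8889/237.7320) + (0.0640 + 0.5·0.2044²)·9.0809] / (0.2044·√9.0809)
   = [0.698234 + 0.770875] / 0.615950 = 2.385111
d₂ = d₁ − σ√T = 2.385111 − 0.615950 = 1.769162
risk-neutral PD = N(−d₂) = N(-1.769162) = 0.038433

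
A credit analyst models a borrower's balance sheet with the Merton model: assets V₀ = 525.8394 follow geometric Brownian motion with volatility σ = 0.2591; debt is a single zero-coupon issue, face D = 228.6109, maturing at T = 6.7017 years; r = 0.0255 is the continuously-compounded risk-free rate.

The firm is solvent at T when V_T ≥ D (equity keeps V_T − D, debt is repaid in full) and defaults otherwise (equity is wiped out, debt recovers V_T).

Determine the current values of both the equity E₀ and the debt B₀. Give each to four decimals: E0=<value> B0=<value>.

d₁ = [ln(V₀/D) + (r + σ²/2)T] / (σ√T)
   = [ln(525.8394/228.6109) + (0.0255 + 0.5·0.2591²)·6.7017] / (0.2591·√6.7017)
   = [0.832974 + 0.395845] / 0.670749 = 1.832012
d₂ = d₁ − σ√T = 1.832012 − 0.670749 = 1.161263
N(d₁) = 0.966525,  N(d₂) = 0.877233,  e^(−rT) = 0.842911
E₀ = V₀·N(d₁) − D·e^(−rT)·N(d₂)
   = 525.8394·0.966525 − 228.6109·0.842911·0.877233 = 339.195406
B₀ = V₀ − E₀ = 525.8394 − 339.195406 = 186.643994

E0=339.1954 B0=186.6440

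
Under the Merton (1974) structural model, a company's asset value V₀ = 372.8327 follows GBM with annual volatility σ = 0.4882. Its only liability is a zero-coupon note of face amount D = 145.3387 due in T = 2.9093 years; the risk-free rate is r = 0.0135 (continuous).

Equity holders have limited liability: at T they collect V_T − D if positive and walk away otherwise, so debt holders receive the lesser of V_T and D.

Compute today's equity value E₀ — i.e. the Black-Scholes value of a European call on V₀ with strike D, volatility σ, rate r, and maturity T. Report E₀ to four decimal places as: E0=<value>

d₁ = [ln(V₀/D) + (r + σ²/2)T] / (σ√T)
   = [ln(372.8327/145.3387) + (0.0135 + 0.5·0.4882²)·2.9093] / (0.4882·√2.9093)
   = [0.942063 + 0.385976] / 0.832707 = 1.594846
d₂ = d₁ − σ√T = 1.594846 − 0.832707 = 0.762139
N(d₁) = 0.944627,  N(d₂) = 0.777012,  e^(−rT) = 0.961486
E₀ = V₀·N(d₁) − D·e^(−rT)·N(d₂)
   = 372.8327·0.944627 − 145.3387·0.961486·0.777012 = 243.607266

E0=243.6073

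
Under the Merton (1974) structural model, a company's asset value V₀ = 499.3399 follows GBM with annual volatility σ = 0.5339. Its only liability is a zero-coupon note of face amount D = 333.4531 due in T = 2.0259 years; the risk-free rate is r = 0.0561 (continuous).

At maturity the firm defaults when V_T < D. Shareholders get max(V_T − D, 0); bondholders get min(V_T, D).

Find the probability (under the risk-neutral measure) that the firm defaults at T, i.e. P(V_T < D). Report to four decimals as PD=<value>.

d₁ = [ln(V₀/D) + (r + σ²/2)T] / (σ√T)
   = [ln(499.3399/333.4531) + (0.0561 + 0.5·0.5339²)·2.0259] / (0.5339·√2.0259)
   = [0.403785 + 0.402394] / 0.759922 = 1.060870
d₂ = d₁ − σ√T = 1.060870 − 0.759922 = 0.300948
risk-neutral PD = N(−d₂) = N(-0.300948) = 0.381727

PD=0.3817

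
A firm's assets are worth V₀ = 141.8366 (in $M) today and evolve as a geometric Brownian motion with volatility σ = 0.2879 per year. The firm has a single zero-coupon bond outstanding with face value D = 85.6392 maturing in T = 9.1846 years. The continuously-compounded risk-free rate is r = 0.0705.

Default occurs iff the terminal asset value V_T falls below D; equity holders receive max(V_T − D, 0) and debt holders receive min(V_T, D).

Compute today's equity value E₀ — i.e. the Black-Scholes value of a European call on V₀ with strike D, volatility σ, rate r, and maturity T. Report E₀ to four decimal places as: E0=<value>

d₁ = [ln(V₀/D) + (r + σ²/2)T] / (σ√T)
   = [ln(141.8366/85.6392) + (0.0705 + 0.5·0.2879²)·9.1846] / (0.2879·√9.1846)
   = [0.504533 + 1.028154] / 0.872513 = 1.756635
d₂ = d₁ − σ√T = 1.756635 − 0.872513 = 0.884122
N(d₁) = 0.960510,  N(d₂) = 0.811685,  e^(−rT) = 0.523345
E₀ = V₀·N(d₁) − D·e^(−rT)·N(d₂)
   = 141.8366·0.960510 − 85.6392·0.523345·0.811685 = 99.856686

E0=99.8567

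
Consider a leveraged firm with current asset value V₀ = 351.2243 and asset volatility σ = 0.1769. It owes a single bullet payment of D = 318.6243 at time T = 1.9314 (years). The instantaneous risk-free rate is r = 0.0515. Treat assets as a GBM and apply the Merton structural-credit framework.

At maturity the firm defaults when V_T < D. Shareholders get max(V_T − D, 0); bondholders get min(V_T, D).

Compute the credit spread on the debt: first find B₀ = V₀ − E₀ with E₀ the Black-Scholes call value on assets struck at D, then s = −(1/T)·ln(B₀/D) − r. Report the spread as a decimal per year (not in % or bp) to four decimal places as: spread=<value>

spread=0.0171

d₁ = [ln(V₀/D) + (r + σ²/2)T] / (σ√T)
   = [ln(351.2243/318.6243) + (0.0515 + 0.5·0.1769²)·1.9314] / (0.1769·√1.9314)
   = [0.097412 + 0.129687] / 0.245846 = 0.923746
d₂ = d₁ − σ√T = 0.923746 − 0.245846 = 0.677900
N(d₁) = 0.822191,  N(d₂) = 0.751082,  e^(−rT) = 0.905320
E₀ = V₀·N(d₁) − D·e^(−rT)·N(d₂)
   = 351.2243·0.822191 − 318.6243·0.905320·0.751082 = 72.118509
B₀ = V₀ − E₀ = 351.2243 − 72.118509 = 279.105791
spread = −(1/T)·ln(B₀/D) − r = −(1/1.9314)·ln(279.105791/318.6243) − 0.0515 = 0.01706258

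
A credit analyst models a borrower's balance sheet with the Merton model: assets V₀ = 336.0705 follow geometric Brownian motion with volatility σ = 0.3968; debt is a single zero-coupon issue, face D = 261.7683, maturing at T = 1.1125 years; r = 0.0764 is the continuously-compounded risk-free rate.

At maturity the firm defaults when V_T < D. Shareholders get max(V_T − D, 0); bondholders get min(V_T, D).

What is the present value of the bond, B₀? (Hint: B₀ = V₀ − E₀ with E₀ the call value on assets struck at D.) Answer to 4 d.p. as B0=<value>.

d₁ = [ln(V₀/D) + (r + σ²/2)T] / (σ√T)
   = [ln(336.0705/261.7683) + (0.0764 + 0.5·0.3968²)·1.1125] / (0.3968·√1.1125)
   = [0.249861 + 0.172577] / 0.418525 = 1.009349
d₂ = d₁ − σ√T = 1.009349 − 0.418525 = 0.590823
N(d₁) = 0.843596,  N(d₂) = 0.722681,  e^(−rT) = 0.918517
E₀ = V₀·N(d₁) − D·e^(−rT)·N(d₂)
   = 336.0705·0.843596 − 261.7683·0.918517·0.722681 = 109.747503
B₀ = V₀ − E₀ = 336.0705 − 109.747503 = 226.322997

B0=226.3230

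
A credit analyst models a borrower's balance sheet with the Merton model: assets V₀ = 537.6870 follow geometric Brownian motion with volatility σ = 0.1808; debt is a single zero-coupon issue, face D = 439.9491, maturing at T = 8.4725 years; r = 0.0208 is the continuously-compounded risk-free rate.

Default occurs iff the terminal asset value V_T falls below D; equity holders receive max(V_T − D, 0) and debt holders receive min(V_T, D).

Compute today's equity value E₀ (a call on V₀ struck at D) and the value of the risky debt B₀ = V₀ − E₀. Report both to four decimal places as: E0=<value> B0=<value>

E0=200.7717 B0=336.9153

d₁ = [ln(V₀/D) + (r + σ²/2)T] / (σ√T)
   = [ln(537.6870/439.9491) + (0.0208 + 0.5·0.1808²)·8.4725] / (0.1808·√8.4725)
   = [0.200618 + 0.314705] / 0.526265 = 0.979208
d₂ = d₁ − σ√T = 0.979208 − 0.526265 = 0.452944
N(d₁) = 0.836262,  N(d₂) = 0.674705,  e^(−rT) = 0.838427
E₀ = V₀·N(d₁) − D·e^(−rT)·N(d₂)
   = 537.6870·0.836262 − 439.9491·0.838427·0.674705 = 200.771657
B₀ = V₀ − E₀ = 537.6870 − 200.771657 = 336.915343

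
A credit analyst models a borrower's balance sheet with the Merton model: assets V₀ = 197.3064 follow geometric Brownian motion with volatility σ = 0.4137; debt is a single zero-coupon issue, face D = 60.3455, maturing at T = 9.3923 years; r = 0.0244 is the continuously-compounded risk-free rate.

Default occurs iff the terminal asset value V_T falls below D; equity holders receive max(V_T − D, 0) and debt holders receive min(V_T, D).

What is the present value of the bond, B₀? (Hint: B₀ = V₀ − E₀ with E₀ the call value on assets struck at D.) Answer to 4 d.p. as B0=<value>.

d₁ = [ln(V₀/D) + (r + σ²/2)T] / (σ√T)
   = [ln(197.3064/60.3455) + (0.0244 + 0.5·0.4137²)·9.3923] / (0.4137·√9.3923)
   = [1.184671 + 1.032907] / 1.267861 = 1.749072
d₂ = d₁ − σ√T = 1.749072 − 1.267861 = 0.481211
N(d₁) = 0.959861,  N(d₂) = 0.684817,  e^(−rT) = 0.795192
E₀ = V₀·N(d₁) − D·e^(−rT)·N(d₂)
   = 197.3064·0.959861 − 60.3455·0.795192·0.684817 = 156.524876
B₀ = V₀ − E₀ = 197.3064 − 156.524876 = 40.781524

B0=40.7815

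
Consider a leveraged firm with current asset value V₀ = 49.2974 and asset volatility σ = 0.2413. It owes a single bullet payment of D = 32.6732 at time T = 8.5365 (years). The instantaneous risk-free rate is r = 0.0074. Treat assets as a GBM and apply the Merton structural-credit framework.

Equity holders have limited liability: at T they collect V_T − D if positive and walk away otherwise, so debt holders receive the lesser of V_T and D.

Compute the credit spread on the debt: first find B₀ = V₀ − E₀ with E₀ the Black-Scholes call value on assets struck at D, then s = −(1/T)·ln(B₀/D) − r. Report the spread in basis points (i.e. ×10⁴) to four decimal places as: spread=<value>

d₁ = [ln(V₀/D) + (r + σ²/2)T] / (σ√T)
   = [ln(49.2974/32.6732) + (0.0074 + 0.5·0.2413²)·8.5365] / (0.2413·√8.5365)
   = [0.411316 + 0.311692] / 0.705013 = 1.025524
d₂ = d₁ − σ√T = 1.025524 − 0.705013 = 0.320511
N(d₁) = 0.847442,  N(d₂) = 0.625709,  e^(−rT) = 0.938784
E₀ = V₀·N(d₁) − D·e^(−rT)·N(d₂)
   = 49.2974·0.847442 − 32.6732·0.938784·0.625709 = 22.584258
B₀ = V₀ − E₀ = 49.2974 − 22.584258 = 26.713142
spread = −(1/T)·ln(B₀/D) − r = −(1/8.5365)·ln(26.713142/32.6732) − 0.0074 = 0.01619275
in basis points: 0.01619275 × 10⁴ = 161.9275 bp

spread=161.9275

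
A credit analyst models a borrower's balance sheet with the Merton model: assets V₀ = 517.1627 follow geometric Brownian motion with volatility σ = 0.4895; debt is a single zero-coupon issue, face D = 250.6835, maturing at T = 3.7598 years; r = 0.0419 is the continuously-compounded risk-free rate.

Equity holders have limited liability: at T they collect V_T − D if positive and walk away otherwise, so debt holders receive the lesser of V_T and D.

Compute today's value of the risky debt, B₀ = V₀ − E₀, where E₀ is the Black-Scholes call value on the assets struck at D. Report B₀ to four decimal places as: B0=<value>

d₁ = [ln(V₀/D) + (r + σ²/2)T] / (σ√T)
   = [ln(517.1627/250.6835) + (0.0419 + 0.5·0.4895²)·3.7598] / (0.4895·√3.7598)
   = [0.724166 + 0.607979] / 0.949150 = 1.403513
d₂ = d₁ − σ√T = 1.403513 − 0.949150 = 0.454363
N(d₁) = 0.919768,  N(d₂) = 0.675216,  e^(−rT) = 0.854246
E₀ = V₀·N(d₁) − D·e^(−rT)·N(d₂)
   = 517.1627·0.919768 − 250.6835·0.854246·0.675216 = 331.075265
B₀ = V₀ − E₀ = 517.1627 − 331.075265 = 186.087435

B0=186.0874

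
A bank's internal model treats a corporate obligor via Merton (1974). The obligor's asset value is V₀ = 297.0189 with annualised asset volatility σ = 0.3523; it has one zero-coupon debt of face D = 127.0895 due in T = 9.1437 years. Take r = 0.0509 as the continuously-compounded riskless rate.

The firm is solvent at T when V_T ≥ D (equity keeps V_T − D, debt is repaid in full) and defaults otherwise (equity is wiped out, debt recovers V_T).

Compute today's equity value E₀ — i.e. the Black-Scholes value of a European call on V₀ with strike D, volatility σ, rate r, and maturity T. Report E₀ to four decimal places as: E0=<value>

E0=225.0191

d₁ = [ln(V₀/D) + (r + σ²/2)T] / (σ√T)
   = [ln(297.0189/127.0895) + (0.0509 + 0.5·0.3523²)·9.1437] / (0.3523·√9.1437)
   = [0.848904 + 1.032851] / 1.065304 = 1.766402
d₂ = d₁ − σ√T = 1.766402 − 1.065304 = 0.701097
N(d₁) = 0.961336,  N(d₂) = 0.758379,  e^(−rT) = 0.627875
E₀ = V₀·N(d₁) − D·e^(−rT)·N(d₂)
   = 297.0189·0.961336 − 127.0895·0.627875·0.758379 = 225.019052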